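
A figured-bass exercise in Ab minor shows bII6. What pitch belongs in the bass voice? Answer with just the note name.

Db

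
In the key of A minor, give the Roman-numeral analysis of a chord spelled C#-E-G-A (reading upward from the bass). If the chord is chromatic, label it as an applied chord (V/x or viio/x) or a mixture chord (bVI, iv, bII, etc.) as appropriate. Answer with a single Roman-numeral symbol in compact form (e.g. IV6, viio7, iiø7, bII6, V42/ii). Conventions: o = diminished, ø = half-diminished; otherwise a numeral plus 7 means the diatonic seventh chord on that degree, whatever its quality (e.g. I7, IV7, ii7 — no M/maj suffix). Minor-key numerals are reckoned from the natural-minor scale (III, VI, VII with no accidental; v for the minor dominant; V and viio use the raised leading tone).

V65/iv

The pitches A-C#-E-G form a dominant seventh chord rooted on A.
A is not a diatonic chord root with this quality in A minor, but it lies a perfect fifth above D (iv), so the chord functions as an applied dominant of iv.
With C# in the bass the chord is in first inversion, so the figured bass is 65.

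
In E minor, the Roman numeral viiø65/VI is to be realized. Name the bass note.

D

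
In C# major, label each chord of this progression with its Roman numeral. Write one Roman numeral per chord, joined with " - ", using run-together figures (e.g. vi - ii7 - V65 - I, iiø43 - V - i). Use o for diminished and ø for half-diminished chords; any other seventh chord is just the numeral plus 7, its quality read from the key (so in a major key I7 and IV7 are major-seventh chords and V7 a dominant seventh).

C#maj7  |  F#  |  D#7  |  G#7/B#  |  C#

I7 - IV - V7/V - V65 - I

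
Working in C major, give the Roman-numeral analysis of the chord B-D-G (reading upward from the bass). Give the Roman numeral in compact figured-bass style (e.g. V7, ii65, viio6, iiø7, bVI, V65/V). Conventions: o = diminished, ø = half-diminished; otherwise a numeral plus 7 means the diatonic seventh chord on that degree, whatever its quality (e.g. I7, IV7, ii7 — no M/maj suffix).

Stacked in thirds the chord is G-B-D: a major triad on G.
G is scale degree 5 in C major, and a major triad on that degree is written V.
With B in the bass the chord is in first inversion, so the figured bass is 6.

V6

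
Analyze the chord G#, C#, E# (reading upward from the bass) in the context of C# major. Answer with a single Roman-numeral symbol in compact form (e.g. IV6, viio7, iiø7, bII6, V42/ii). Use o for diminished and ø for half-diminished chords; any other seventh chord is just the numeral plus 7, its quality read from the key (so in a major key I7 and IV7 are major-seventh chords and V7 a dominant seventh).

Stacked in thirds the chord is C#-E#-G#: a major triad on C#.
C# is scale degree 1 in C# major, and a major triad on that degree is written I.
With G# in the bass the chord is in second inversion, so the figured bass is 64.

I64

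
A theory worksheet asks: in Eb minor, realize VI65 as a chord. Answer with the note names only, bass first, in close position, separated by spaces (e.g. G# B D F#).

The numeral's case and figure indicate a major seventh chord. In Eb minor its root, the sixth degree, is Cb.
That chord is spelled Cb-Eb-Gb-Bb.
With the 65 figure the chord is in first inversion; from the bass Eb upward in close position it reads Eb-Gb-Bb-Cb.

Eb Gb Bb Cb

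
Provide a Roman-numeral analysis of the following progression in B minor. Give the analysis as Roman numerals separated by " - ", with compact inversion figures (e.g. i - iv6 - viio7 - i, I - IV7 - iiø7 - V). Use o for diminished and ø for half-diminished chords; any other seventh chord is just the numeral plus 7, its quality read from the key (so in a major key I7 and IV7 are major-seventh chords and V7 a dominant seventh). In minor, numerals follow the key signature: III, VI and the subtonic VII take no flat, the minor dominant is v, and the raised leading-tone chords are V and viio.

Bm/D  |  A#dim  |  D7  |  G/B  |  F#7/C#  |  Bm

i6 - viio - V7/VI - VI6 - V43 - i

Bm/D has root B, degree 1 in B minor, so i6.
A#dim has root A#, degree 7 in B minor, so viio.
D7: chromatic; D is V of VI, so V7/VI.
G/B: major triad on G = scale degree 6 → VI6.
F#7/C#: root F# is the dominant; dominant seventh chord there is V43.
Bm: minor triad on B = scale degree 1 → i.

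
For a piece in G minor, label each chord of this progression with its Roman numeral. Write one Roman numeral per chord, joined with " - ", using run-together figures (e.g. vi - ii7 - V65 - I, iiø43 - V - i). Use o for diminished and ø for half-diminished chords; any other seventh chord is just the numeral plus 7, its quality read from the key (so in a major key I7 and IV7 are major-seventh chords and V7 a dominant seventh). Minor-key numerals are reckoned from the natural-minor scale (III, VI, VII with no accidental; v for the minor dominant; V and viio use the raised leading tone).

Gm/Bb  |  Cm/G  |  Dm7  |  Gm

i6 - iv64 - v7 - i

Gm/Bb: minor triad on G = scale degree 1 → i6.
Cm/G: root C is the subdominant; minor triad there is iv64.
Dm7: minor seventh chord on D = scale degree 5 → v7.
Gm has root G, degree 1 in G minor, so i.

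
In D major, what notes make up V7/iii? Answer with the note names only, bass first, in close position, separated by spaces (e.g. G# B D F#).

V7/iii is a secondary dominant — the dominant seventh of iii. iii in D major is F#, so the applied chord's root is C#, a perfect fifth above.
Building a dominant seventh chord on C# gives C#-E#-G#-B.

C# E# G# B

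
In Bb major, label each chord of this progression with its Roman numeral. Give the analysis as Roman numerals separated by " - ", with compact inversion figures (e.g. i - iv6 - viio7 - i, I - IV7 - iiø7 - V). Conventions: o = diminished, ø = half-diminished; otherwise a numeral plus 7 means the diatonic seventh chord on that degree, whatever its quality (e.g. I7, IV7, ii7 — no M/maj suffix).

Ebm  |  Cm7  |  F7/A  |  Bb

iv - ii7 - V65 - I

Ebm: Eb with this quality isn't in the key; it's iv, borrowed from the parallel minor.
Cm7 has root C, degree 2 in Bb major, so ii7.
F7/A: root F is the dominant; dominant seventh chord there is V65.
Bb: root Bb is the tonic; major triad there is I.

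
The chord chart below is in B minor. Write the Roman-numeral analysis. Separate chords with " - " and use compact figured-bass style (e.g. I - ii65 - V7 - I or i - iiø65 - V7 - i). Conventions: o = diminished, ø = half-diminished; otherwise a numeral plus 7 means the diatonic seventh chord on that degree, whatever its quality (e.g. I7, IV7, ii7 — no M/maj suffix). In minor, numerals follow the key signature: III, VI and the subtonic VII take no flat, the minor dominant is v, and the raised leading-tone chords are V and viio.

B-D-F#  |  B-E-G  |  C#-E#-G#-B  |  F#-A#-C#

B-D-F#: root B is the tonic; minor triad there is i.
B-E-G has root E, degree 4 in B minor, so iv64.
C#-E#-G#-B is the secondary dominant of V (dominant seventh chord on C#): V7/V.
F#-A#-C#: major triad on F# = scale degree 5 → V.

i - iv64 - V7/V - V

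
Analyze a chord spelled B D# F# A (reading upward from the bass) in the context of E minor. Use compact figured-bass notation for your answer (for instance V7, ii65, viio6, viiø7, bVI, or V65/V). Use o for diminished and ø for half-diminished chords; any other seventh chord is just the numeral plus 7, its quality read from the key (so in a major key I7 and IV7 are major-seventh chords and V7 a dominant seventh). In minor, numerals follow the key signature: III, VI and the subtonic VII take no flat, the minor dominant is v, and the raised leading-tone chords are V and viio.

V7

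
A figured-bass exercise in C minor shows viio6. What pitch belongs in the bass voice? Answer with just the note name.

viio in C minor has root B; the chord is B-D-F.
The figure 6 means first inversion — the third is in the bass.

D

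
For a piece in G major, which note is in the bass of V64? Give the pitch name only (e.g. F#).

V in G major has root D; the chord is D-F#-A.
The figure 64 means second inversion — the fifth is in the bass.

A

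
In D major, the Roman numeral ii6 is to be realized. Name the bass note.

G

ii in D major has root E; the chord is E-G-B.
The figure 6 means first inversion — the third is in the bass.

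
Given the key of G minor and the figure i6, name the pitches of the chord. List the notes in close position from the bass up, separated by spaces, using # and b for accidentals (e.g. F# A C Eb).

Bb D G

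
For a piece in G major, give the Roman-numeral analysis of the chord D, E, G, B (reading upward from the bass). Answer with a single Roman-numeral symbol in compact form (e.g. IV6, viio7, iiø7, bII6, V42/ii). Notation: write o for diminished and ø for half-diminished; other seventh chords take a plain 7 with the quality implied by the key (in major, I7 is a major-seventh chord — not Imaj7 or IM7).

vi42

Stacked in thirds the chord is E-G-B-D: a minor seventh chord on E.
In G major, E is the submediant; the diatonic minor seventh chord there is vi7.
With D in the bass the chord is in third inversion, so the figured bass is 42.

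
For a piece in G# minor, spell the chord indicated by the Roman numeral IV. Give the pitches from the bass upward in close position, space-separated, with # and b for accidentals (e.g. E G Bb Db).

C# E# G#

Scale degree 4 in G# minor is C#; here the chord built on it is altered to a major triad. IV is the major subdominant, borrowed from the parallel major.
So the chord is C#-E#-G#, a major triad.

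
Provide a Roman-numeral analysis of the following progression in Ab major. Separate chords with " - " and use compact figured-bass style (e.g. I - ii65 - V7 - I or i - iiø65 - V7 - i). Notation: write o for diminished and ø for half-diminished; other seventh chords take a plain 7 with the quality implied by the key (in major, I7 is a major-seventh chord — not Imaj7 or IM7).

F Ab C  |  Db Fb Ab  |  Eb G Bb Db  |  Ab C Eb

F-Ab-C: minor triad on F = scale degree 6 → vi.
Db-Fb-Ab: Db with this quality isn't in the key; it's iv, borrowed from the parallel minor.
Eb-G-Bb-Db has root Eb, degree 5 in Ab major, so V7.
Ab-C-Eb: root Ab is the tonic; major triad there is I.

vi - iv - V7 - I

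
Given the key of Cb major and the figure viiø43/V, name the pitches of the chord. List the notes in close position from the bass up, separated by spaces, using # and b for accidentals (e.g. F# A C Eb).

Cb Eb F Ab

The slash marks an applied leading-tone chord: viio of V. In Cb major, V is Gb, so the leading tone to it is F, a half step below.
Building a half-diminished seventh chord on F gives F-Ab-Cb-Eb.
With the 43 figure the chord is in second inversion; from the bass Cb upward in close position it reads Cb-Eb-F-Ab.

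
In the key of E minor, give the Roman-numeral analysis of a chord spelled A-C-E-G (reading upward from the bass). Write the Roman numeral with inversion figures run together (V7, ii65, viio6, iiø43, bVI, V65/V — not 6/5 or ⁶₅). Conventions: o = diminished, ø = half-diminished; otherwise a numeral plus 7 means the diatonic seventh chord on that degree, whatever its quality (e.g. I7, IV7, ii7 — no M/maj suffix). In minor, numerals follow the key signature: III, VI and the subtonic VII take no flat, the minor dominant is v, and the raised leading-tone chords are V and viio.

The pitches A-C-E-G form a minor seventh chord rooted on A.
A is scale degree 4 in E minor, and a minor seventh chord on that degree is written iv7.

iv7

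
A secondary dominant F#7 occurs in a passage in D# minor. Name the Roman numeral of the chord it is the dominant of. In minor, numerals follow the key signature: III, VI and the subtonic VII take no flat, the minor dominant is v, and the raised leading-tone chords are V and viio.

VI

The chord is a dominant seventh chord on F#.
A dominant resolves down a perfect fifth: F# → B. In D# minor, B is scale degree 6, i.e. VI.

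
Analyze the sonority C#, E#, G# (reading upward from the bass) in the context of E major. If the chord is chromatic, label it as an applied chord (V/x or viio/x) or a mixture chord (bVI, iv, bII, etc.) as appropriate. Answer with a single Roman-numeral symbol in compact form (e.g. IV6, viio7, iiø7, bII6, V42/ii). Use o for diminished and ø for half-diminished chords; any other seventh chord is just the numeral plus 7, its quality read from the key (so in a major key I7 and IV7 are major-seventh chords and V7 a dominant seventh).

Stacked in thirds the chord is C#-E#-G#: a major triad on C#.
C# is not a diatonic chord root with this quality in E major, but it lies a perfect fifth above F# (ii), so the chord functions as an applied dominant of ii.

V/ii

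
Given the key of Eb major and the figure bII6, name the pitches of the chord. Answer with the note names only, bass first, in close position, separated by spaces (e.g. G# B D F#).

Ab Cb Fb

Scale degree 2 in Eb major is F; lowering it a half step gives Fb. bII6 is the Neapolitan sixth — a major triad on the lowered second degree, here in its customary first inversion.
So the chord is Fb-Ab-Cb.
With the 6 figure the chord is in first inversion; from the bass Ab upward in close position it reads Ab-Cb-Fb.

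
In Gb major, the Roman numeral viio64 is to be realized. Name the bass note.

Cb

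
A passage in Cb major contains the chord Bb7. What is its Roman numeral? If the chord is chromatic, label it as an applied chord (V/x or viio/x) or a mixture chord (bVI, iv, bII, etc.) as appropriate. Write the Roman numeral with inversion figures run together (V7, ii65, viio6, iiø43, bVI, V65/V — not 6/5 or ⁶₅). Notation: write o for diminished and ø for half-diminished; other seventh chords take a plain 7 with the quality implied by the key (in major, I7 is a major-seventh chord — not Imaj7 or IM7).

V7/iii

The pitches Bb-D-F-Ab form a dominant seventh chord rooted on Bb.
Bb is not a diatonic chord root with this quality in Cb major, but it lies a perfect fifth above Eb (iii), so the chord functions as an applied dominant of iii.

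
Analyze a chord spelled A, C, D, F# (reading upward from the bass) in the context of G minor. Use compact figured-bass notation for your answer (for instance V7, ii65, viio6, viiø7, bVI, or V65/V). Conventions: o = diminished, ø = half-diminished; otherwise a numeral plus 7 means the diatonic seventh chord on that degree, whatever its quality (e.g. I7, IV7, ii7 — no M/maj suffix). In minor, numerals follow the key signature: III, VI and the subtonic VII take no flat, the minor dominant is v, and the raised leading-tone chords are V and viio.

V43

The pitches D-F#-A-C form a dominant seventh chord rooted on D.
In G minor, D is the dominant; the diatonic dominant seventh chord there is V7.
With A in the bass the chord is in second inversion, so the figured bass is 43.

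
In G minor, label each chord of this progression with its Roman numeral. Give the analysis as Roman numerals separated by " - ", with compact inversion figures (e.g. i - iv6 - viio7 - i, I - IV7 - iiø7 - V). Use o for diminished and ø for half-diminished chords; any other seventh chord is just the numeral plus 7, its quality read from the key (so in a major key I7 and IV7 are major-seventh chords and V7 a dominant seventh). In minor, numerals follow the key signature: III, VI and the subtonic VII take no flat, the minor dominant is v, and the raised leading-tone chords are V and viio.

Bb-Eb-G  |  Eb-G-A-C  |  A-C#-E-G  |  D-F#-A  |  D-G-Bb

Bb-Eb-G: root Eb is the submediant; major triad there is VI64.
Eb-G-A-C: half-diminished seventh chord on A = scale degree 2 → iiø43.
A-C#-E-G is the secondary dominant of V (dominant seventh chord on A): V7/V.
D-F#-A has root D, degree 5 in G minor, so V.
D-G-Bb has root G, degree 1 in G minor, so i64.

VI64 - iiø43 - V7/V - V - i64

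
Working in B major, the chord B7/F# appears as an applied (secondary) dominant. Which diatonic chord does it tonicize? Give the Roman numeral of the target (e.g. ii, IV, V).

The chord is a dominant seventh chord on B.
A dominant resolves down a perfect fifth: B → E. In B major, E is scale degree 4, i.e. IV.

IV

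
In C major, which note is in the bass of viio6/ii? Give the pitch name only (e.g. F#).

E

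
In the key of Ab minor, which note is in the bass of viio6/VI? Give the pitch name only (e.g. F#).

Gb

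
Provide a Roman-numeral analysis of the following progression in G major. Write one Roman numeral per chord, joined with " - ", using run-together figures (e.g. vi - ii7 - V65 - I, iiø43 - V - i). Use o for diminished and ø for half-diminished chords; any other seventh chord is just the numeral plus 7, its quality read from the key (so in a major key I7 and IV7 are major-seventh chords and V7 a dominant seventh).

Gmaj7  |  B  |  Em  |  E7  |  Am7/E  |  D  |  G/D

I7 - V/vi - vi - V7/ii - ii43 - V - I64

Gmaj7: major seventh chord on G = scale degree 1 → I7.
B is the secondary dominant of vi (major triad on B): V/vi.
Em has root E, degree 6 in G major, so vi.
E7 is the secondary dominant of ii (dominant seventh chord on E): V7/ii.
Am7/E: minor seventh chord on A = scale degree 2 → ii43.
D: root D is the dominant; major triad there is V.
G/D has root G, degree 1 in G major, so I64.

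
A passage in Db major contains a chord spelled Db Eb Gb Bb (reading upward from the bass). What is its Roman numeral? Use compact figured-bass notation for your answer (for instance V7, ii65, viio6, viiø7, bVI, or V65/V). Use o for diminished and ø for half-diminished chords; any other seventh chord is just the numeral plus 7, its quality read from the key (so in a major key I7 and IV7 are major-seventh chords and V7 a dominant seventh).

ii42

The pitches Eb-Gb-Bb-Db form a minor seventh chord rooted on Eb.
Eb is scale degree 2 in Db major, and a minor seventh chord on that degree is written ii7.
With Db in the bass the chord is in third inversion, so the figured bass is 42.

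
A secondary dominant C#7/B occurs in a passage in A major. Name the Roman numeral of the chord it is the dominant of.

vi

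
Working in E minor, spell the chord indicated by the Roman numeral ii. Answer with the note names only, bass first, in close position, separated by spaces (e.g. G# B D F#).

Scale degree 2 in E minor is F#; here the chord built on it is altered to a minor triad. ii is the minor supertonic, borrowed from the parallel major (the Dorian ii).
So the chord is F#-A-C#, a minor triad.

F# A C#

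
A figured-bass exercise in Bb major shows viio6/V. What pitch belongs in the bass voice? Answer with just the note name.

G

The applied chord viio6/V is rooted on E: E-G-Bb.
The figure 6 means first inversion — the third is in the bass.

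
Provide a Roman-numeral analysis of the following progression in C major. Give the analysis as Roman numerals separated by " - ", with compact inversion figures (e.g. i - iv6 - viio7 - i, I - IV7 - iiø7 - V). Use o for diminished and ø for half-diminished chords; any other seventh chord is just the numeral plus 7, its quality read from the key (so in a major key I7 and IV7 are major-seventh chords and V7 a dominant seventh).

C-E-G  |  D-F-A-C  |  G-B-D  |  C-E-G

I - ii7 - V - I

C-E-G: root C is the tonic; major triad there is I.
D-F-A-C: root D is the supertonic; minor seventh chord there is ii7.
G-B-D: root G is the dominant; major triad there is V.
C-E-G: root C is the tonic; major triad there is I.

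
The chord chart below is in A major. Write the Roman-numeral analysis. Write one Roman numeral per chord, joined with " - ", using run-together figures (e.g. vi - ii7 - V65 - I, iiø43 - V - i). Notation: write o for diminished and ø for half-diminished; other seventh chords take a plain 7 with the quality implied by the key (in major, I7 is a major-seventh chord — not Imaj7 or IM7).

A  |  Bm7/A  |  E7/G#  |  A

I - ii42 - V65 - I

A has root A, degree 1 in A major, so I.
Bm7/A: root B is the supertonic; minor seventh chord there is ii42.
E7/G#: root E is the dominant; dominant seventh chord there is V65.
A: root A is the tonic; major triad there is I.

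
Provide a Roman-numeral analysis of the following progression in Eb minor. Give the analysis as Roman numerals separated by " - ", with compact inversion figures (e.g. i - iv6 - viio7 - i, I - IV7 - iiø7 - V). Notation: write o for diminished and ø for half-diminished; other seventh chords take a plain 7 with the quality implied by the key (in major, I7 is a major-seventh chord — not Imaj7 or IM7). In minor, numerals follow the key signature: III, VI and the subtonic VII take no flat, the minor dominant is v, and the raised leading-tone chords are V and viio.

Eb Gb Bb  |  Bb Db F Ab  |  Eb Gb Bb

Eb-Gb-Bb has root Eb, degree 1 in Eb minor, so i.
Bb-Db-F-Ab: minor seventh chord on Bb = scale degree 5 → v7.
Eb-Gb-Bb: root Eb is the tonic; minor triad there is i.

i - v7 - i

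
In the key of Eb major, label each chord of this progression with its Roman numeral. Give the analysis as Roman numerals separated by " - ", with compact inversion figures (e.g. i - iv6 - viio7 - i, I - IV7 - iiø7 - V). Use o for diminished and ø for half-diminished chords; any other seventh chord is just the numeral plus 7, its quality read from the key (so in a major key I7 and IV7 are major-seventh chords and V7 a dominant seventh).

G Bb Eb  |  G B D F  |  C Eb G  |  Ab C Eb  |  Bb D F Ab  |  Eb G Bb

G-Bb-Eb: root Eb is the tonic; major triad there is I6.
G-B-D-F: chromatic; G is V of vi, so V7/vi.
C-Eb-G: root C is the submediant; minor triad there is vi.
Ab-C-Eb has root Ab, degree 4 in Eb major, so IV.
Bb-D-F-Ab: root Bb is the dominant; dominant seventh chord there is V7.
Eb-G-Bb: root Eb is the tonic; major triad there is I.

I6 - V7/vi - vi - IV - V7 - I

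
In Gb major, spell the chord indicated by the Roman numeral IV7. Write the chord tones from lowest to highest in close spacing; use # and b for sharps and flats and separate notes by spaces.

Cb Eb Gb Bb

The numeral's case and figure indicate a major seventh chord. In Gb major its root, scale degree 4, is Cb.
Stacking thirds from Cb gives Cb-Eb-Gb-Bb.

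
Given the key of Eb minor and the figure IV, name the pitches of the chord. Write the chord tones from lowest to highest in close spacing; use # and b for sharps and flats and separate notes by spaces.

Ab C Eb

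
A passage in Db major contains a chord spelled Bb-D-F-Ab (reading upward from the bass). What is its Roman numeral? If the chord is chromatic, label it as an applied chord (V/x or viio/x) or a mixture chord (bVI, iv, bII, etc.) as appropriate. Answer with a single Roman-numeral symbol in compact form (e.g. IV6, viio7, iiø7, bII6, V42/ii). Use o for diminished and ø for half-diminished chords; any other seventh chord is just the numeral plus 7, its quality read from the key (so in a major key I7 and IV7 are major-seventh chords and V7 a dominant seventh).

V7/ii

The pitches Bb-D-F-Ab form a dominant seventh chord rooted on Bb.
Bb is not a diatonic chord root with this quality in Db major, but it lies a perfect fifth above Eb (ii), so the chord functions as an applied dominant of ii.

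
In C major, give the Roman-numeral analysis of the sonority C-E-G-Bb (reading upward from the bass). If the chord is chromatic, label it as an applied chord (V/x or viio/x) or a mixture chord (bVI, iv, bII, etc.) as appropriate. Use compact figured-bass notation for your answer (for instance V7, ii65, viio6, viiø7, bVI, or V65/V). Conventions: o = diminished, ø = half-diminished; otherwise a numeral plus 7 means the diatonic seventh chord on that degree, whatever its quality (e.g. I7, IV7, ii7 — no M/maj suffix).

V7/IV

Stacked in thirds the chord is C-E-G-Bb: a dominant seventh chord on C.
C is not a diatonic chord root with this quality in C major, but it lies a perfect fifth above F (IV), so the chord functions as an applied dominant of IV.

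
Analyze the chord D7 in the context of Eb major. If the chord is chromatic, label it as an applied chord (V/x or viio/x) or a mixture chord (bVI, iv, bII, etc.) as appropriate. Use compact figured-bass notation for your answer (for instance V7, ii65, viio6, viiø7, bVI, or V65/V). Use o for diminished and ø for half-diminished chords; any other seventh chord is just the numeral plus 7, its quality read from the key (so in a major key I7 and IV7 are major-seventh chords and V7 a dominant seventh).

V7/iii

The pitches D-F#-A-C form a dominant seventh chord rooted on D.
D is not a diatonic chord root with this quality in Eb major, but it lies a perfect fifth above G (iii), so the chord functions as an applied dominant of iii.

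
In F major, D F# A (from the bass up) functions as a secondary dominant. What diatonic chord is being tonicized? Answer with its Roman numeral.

The chord is a major triad on D.
A dominant resolves down a perfect fifth: D → G. In F major, G is scale degree 2, i.e. ii.

ii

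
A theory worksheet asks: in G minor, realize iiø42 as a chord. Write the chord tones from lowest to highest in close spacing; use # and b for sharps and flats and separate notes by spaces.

G A C Eb

The numeral's case and figure indicate a half-diminished seventh chord. In G minor its root, scale degree 2, is A.
That chord is spelled A-C-Eb-G.
With the 42 figure the chord is in third inversion; from the bass G upward in close position it reads G-A-C-Eb.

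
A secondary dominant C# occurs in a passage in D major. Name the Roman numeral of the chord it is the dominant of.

iii

The chord is a major triad on C#.
A dominant resolves down a perfect fifth: C# → F#. In D major, F# is scale degree 3, i.e. iii.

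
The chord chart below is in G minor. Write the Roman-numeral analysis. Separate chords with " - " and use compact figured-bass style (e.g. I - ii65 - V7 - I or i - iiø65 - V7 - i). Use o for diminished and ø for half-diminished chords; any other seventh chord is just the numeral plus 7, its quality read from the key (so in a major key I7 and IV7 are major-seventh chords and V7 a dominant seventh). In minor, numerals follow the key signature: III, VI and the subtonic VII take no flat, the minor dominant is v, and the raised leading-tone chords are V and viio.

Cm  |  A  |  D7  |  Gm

Cm has root C, degree 4 in G minor, so iv.
A: chromatic; A is V of V, so V/V.
D7: root D is the dominant; dominant seventh chord there is V7.
Gm: root G is the tonic; minor triad there is i.

iv - V/V - V7 - i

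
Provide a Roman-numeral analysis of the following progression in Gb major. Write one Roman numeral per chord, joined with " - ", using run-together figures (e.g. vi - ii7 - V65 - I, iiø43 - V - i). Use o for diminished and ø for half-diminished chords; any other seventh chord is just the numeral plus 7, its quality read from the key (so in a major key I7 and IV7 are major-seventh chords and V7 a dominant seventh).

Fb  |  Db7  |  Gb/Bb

bVII - V7 - I6

Fb: major triad on Fb — chromatic; bVII (borrowed from the parallel minor).
Db7: dominant seventh chord on Db = scale degree 5 → V7.
Gb/Bb has root Gb, degree 1 in Gb major, so I6.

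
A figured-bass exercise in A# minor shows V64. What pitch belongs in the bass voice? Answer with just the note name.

B#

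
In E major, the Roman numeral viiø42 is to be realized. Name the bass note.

C#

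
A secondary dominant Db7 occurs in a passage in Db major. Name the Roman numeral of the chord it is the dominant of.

IV

The chord is a dominant seventh chord on Db.
A dominant resolves down a perfect fifth: Db → Gb. In Db major, Gb is scale degree 4, i.e. IV.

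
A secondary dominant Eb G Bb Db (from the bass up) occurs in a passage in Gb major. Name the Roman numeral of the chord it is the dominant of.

The chord is a dominant seventh chord on Eb.
A dominant resolves down a perfect fifth: Eb → Ab. In Gb major, Ab is scale degree 2, i.e. ii.

ii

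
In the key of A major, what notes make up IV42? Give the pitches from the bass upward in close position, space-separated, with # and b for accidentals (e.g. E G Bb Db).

C# D F# A

In A major, scale degree 4 is D, and the diatonic chord built there is a major seventh chord.
Stacking thirds from D gives D-F#-A-C#.
The figured bass 42 indicates third inversion, placing the seventh (C#) in the bass: C#-D-F#-A.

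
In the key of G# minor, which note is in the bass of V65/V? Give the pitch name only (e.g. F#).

The applied chord V65/V is rooted on A#: A#-C##-E#-G#.
The figure 65 means first inversion — the third is in the bass.

C##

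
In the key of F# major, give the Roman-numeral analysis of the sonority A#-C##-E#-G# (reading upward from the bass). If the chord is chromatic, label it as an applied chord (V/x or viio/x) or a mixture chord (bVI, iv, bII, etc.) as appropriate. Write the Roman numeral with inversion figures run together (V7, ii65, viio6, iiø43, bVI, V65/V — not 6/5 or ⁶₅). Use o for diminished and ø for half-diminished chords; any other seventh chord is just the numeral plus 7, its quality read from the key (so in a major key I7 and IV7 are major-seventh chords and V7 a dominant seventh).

Stacked in thirds the chord is A#-C##-E#-G#: a dominant seventh chord on A#.
A# is not a diatonic chord root with this quality in F# major, but it lies a perfect fifth above D# (vi), so the chord functions as an applied dominant of vi.

V7/vi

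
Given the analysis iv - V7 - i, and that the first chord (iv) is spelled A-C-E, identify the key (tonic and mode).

The chord Am is a minor triad rooted on A; its label is iv.
iv on A implies A is the subdominant; that puts the tonic at E, and the lowercase numeral fits minor mode.

E minor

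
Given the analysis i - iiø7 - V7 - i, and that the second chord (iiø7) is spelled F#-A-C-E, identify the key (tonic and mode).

iiø7 is given as F#-A-C-E — a half-diminished seventh chord with root F#.
If F# is scale degree 2 and the mode makes that degree carry a half-diminished seventh chord, the tonic is E and the mode is minor.

E minor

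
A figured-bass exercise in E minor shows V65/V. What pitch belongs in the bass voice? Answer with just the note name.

The applied chord V65/V is rooted on F#: F#-A#-C#-E.
The figure 65 means first inversion — the third is in the bass.

A#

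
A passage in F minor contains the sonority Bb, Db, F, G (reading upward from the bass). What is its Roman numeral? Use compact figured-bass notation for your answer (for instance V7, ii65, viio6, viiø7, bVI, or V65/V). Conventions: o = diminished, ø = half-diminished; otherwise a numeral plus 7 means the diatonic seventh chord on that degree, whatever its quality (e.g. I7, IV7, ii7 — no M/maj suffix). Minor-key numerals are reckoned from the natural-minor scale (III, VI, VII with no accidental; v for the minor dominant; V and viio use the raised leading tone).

iiø65

The pitches G-Bb-Db-F form a half-diminished seventh chord rooted on G.
In F minor, G is the supertonic; the diatonic half-diminished seventh chord there is iiø7.
With Bb in the bass the chord is in first inversion, so the figured bass is 65.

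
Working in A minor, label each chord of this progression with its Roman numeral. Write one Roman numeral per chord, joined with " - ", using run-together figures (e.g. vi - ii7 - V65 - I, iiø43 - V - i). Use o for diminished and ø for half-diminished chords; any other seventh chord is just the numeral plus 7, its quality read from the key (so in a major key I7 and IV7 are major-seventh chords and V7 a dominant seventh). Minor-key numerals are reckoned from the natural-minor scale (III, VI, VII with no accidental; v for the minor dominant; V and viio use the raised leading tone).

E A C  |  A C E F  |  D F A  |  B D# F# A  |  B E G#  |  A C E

i64 - VI65 - iv - V7/V - V64 - i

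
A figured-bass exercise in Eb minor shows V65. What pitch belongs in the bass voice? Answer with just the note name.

V in Eb minor has root Bb; the chord is Bb-D-F-Ab.
The figure 65 means first inversion — the third is in the bass.

D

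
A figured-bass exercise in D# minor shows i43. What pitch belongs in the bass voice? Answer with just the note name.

A#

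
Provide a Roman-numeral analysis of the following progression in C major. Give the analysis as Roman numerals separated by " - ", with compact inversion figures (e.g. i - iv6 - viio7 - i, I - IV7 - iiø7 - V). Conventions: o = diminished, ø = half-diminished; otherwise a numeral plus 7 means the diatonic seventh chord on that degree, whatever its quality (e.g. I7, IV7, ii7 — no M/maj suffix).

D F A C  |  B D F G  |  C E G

ii7 - V65 - I

D-F-A-C: minor seventh chord on D = scale degree 2 → ii7.
B-D-F-G: dominant seventh chord on G = scale degree 5 → V65.
C-E-G: major triad on C = scale degree 1 → I.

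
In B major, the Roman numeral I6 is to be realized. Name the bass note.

I in B major has root B; the chord is B-D#-F#.
The figure 6 means first inversion — the third is in the bass.

D#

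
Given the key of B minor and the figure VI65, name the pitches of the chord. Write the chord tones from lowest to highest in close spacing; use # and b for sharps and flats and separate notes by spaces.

The numeral's case and figure indicate a major seventh chord. In B minor its root, the sixth degree, is G.
That chord is spelled G-B-D-F#.
With the 65 figure the chord is in first inversion; from the bass B upward in close position it reads B-D-F#-G.

B D F# G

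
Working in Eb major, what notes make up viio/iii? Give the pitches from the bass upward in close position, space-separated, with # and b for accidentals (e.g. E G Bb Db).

The slash marks an applied leading-tone chord: viio of iii. In Eb major, iii is G, so the leading tone to it is F#, a half step below.
Building a diminished triad on F# gives F#-A-C.

F# A C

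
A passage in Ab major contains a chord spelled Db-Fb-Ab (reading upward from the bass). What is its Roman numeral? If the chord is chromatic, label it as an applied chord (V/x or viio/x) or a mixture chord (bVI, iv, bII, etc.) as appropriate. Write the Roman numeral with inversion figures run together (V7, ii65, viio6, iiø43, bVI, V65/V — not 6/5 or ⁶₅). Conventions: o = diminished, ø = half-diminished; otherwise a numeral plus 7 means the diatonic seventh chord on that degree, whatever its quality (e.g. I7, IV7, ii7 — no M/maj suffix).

iv

The pitches Db-Fb-Ab form a minor triad rooted on Db.
Db is the fourth degree of Ab major. This is the minor subdominant, borrowed from the parallel minor.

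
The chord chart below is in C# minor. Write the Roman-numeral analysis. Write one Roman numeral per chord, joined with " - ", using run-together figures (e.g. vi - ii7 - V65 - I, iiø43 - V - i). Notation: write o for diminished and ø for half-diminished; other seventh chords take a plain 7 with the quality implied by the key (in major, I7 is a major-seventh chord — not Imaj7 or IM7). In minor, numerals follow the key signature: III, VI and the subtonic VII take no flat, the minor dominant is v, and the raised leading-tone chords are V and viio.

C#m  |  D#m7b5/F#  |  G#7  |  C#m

i - iiø65 - V7 - i

C#m: minor triad on C# = scale degree 1 → i.
D#m7b5/F#: half-diminished seventh chord on D# = scale degree 2 → iiø65.
G#7: dominant seventh chord on G# = scale degree 5 → V7.
C#m: root C# is the tonic; minor triad there is i.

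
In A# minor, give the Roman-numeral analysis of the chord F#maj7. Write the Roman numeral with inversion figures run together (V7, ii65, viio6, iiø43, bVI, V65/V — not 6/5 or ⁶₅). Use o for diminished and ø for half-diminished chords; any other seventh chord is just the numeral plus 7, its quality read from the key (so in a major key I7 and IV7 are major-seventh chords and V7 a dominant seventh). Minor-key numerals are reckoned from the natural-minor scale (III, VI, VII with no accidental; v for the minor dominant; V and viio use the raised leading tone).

Stacked in thirds the chord is F#-A#-C#-E#: a major seventh chord on F#.
F# is scale degree 6 in A# minor, and a major seventh chord on that degree is written VI7.

VI7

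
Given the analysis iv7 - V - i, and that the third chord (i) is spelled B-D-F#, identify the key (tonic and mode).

B minor

The chord Bm is a minor triad rooted on B; its label is i.
If B is scale degree 1 and the mode makes that degree carry a minor triad, the tonic is B and the mode is minor.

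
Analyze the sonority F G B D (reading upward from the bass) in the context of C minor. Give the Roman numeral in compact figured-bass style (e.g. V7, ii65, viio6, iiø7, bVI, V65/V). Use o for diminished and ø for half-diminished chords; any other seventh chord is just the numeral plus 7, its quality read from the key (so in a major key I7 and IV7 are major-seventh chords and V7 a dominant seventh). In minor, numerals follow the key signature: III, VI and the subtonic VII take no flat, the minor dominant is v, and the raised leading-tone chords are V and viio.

V42

The pitches G-B-D-F form a dominant seventh chord rooted on G.
G is scale degree 5 in C minor, and a dominant seventh chord on that degree is written V7.
With F in the bass the chord is in third inversion, so the figured bass is 42.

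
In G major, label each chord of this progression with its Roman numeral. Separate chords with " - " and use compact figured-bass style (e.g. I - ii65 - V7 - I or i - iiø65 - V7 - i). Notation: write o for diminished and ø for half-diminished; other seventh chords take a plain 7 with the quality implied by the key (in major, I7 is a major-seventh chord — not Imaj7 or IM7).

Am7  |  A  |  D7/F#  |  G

ii7 - V/V - V65 - I

Am7: root A is the supertonic; minor seventh chord there is ii7.
A: chromatic; A is V of V, so V/V.
D7/F# has root D, degree 5 in G major, so V65.
G: major triad on G = scale degree 1 → I.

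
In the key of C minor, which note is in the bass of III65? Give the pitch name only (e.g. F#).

III in C minor has root Eb; the chord is Eb-G-Bb-D.
The figure 65 means first inversion — the third is in the bass.

G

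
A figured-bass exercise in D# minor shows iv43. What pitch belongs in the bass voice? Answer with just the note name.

D#

iv in D# minor has root G#; the chord is G#-B-D#-F#.
The figure 43 means second inversion — the fifth is in the bass.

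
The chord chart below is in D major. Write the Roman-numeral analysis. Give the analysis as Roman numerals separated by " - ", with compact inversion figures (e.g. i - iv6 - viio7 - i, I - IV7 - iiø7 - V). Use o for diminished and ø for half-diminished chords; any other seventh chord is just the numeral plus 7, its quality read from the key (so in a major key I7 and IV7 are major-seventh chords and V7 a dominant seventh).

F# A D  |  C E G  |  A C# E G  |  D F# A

F#-A-D has root D, degree 1 in D major, so I6.
C-E-G: C with this quality isn't in the key; it's bVII, borrowed from the parallel minor.
A-C#-E-G: root A is the dominant; dominant seventh chord there is V7.
D-F#-A: root D is the tonic; major triad there is I.

I6 - bVII - V7 - I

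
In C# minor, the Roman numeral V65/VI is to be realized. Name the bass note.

The applied chord V65/VI is rooted on E: E-G#-B-D.
The figure 65 means first inversion — the third is in the bass.

G#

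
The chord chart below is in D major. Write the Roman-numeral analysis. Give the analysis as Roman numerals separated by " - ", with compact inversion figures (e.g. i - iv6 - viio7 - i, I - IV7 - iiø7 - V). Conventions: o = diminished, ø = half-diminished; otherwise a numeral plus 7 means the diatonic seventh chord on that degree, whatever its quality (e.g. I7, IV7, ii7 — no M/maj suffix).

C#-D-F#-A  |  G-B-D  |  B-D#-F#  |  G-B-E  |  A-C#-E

I42 - IV - V/ii - ii6 - V

C#-D-F#-A has root D, degree 1 in D major, so I42.
G-B-D has root G, degree 4 in D major, so IV.
B-D#-F#: chromatic; B is V of ii, so V/ii.
G-B-E: minor triad on E = scale degree 2 → ii6.
A-C#-E: major triad on A = scale degree 5 → V.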